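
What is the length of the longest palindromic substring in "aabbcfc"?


Input: "aabbcfc"
Checking substrings for palindromes:
  [4:7] "cfc" (len 3) => palindrome
  [0:2] "aa" (len 2) => palindrome
  [2:4] "bb" (len 2) => palindrome
Longest palindromic substring: "cfc" with length 3

3


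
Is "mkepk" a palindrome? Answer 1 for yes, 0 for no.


Input: mkepk
Reversed: kpekm
  Compare pos 0 ('m') with pos 4 ('k'): MISMATCH
  Compare pos 1 ('k') with pos 3 ('p'): MISMATCH
Result: not a palindrome

0


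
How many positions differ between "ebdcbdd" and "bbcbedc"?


Comparing "ebdcbdd" and "bbcbedc" position by position:
  Position 0: 'e' vs 'b' => DIFFER
  Position 1: 'b' vs 'b' => same
  Position 2: 'd' vs 'c' => DIFFER
  Position 3: 'c' vs 'b' => DIFFER
  Position 4: 'b' vs 'e' => DIFFER
  Position 5: 'd' vs 'd' => same
  Position 6: 'd' vs 'c' => DIFFER
Positions that differ: 5

5


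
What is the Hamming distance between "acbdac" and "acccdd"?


Comparing "acbdac" and "acccdd" position by position:
  Position 0: 'a' vs 'a' => same
  Position 1: 'c' vs 'c' => same
  Position 2: 'b' vs 'c' => differ
  Position 3: 'd' vs 'c' => differ
  Position 4: 'a' vs 'd' => differ
  Position 5: 'c' vs 'd' => differ
Total differences (Hamming distance): 4

4


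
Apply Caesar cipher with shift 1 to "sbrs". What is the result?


Caesar cipher: shift "sbrs" by 1
  's' (pos 18) + 1 = pos 19 = 't'
  'b' (pos 1) + 1 = pos 2 = 'c'
  'r' (pos 17) + 1 = pos 18 = 's'
  's' (pos 18) + 1 = pos 19 = 't'
Result: tcst

tcst


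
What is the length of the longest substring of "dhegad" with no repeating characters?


Input: "dhegad"
Sliding window (track last position of each char):
  Position 0 ('d'): window [0,0] length 1 -- new best
  Position 1 ('h'): window [0,1] length 2 -- new best
  Position 2 ('e'): window [0,2] length 3 -- new best
  Position 3 ('g'): window [0,3] length 4 -- new best
  Position 4 ('a'): window [0,4] length 5 -- new best
  Position 5 ('d'): repeat (last at 0), move window start to 1
  Position 5 ('d'): window [1,5] length 5
Longest substring with no repeats: "dhega" with length 5

5


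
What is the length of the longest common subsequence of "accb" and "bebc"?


LCS of "accb" and "bebc"
DP table:
           b    e    b    c
      0    0    0    0    0
  a   0    0    0    0    0
  c   0    0    0    0    1
  c   0    0    0    0    1
  b   0    1    1    1    1
LCS length = dp[4][4] = 1

1


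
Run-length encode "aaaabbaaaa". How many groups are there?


Input: aaaabbaaaa
Scanning for consecutive runs:
  Group 1: 'a' x 4 (positions 0-3)
  Group 2: 'b' x 2 (positions 4-5)
  Group 3: 'a' x 4 (positions 6-9)
Total groups: 3

3


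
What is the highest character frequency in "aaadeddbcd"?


Input: aaadeddbcd
Character counts:
  'a': 3
  'b': 1
  'c': 1
  'd': 4
  'e': 1
Maximum frequency: 4

4


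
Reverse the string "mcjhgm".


Input: mcjhgm
Reading characters right to left:
  Position 5: 'm'
  Position 4: 'g'
  Position 3: 'h'
  Position 2: 'j'
  Position 1: 'c'
  Position 0: 'm'
Reversed: mghjcm

mghjcm


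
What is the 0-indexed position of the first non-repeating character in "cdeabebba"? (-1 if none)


Input: cdeabebba
Character frequencies:
  'a': 2
  'b': 3
  'c': 1
  'd': 1
  'e': 2
Scanning left to right for freq == 1:
  Position 0 ('c'): unique! => answer = 0

0


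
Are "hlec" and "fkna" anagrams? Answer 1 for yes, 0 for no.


Strings: "hlec", "fkna"
Sorted first:  cehl
Sorted second: afkn
Differ at position 0: 'c' vs 'a' => not anagrams

0


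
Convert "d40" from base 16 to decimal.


Input: "d40" in base 16
Positional expansion:
  Digit 'd' (value 13) x 16^2 = 3328
  Digit '4' (value 4) x 16^1 = 64
  Digit '0' (value 0) x 16^0 = 0
Sum = 3392

3392


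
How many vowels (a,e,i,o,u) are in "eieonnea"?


Input: eieonnea
Checking each character:
  'e' at position 0: vowel (running total: 1)
  'i' at position 1: vowel (running total: 2)
  'e' at position 2: vowel (running total: 3)
  'o' at position 3: vowel (running total: 4)
  'n' at position 4: consonant
  'n' at position 5: consonant
  'e' at position 6: vowel (running total: 5)
  'a' at position 7: vowel (running total: 6)
Total vowels: 6

6


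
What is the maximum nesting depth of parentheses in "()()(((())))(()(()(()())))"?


Input: "()()(((())))(()(()(()())))"
Tracking depth:
  Position 0 '(': depth becomes 1
  Position 1 ')': depth becomes 0
  Position 2 '(': depth becomes 1
  Position 3 ')': depth becomes 0
  Position 4 '(': depth becomes 1
  Position 5 '(': depth becomes 2
  Position 6 '(': depth becomes 3
  Position 7 '(': depth becomes 4
  Position 8 ')': depth becomes 3
  Position 9 ')': depth becomes 2
  Position 10 ')': depth becomes 1
  Position 11 ')': depth becomes 0
  Position 12 '(': depth becomes 1
  Position 13 '(': depth becomes 2
  Position 14 ')': depth becomes 1
  Position 15 '(': depth becomes 2
  Position 16 '(': depth becomes 3
  Position 17 ')': depth becomes 2
  Position 18 '(': depth becomes 3
  Position 19 '(': depth becomes 4
  Position 20 ')': depth becomes 3
  Position 21 '(': depth becomes 4
  Position 22 ')': depth becomes 3
  Position 23 ')': depth becomes 2
  Position 24 ')': depth becomes 1
  Position 25 ')': depth becomes 0
Maximum depth reached: 4

4


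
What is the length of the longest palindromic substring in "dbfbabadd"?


Input: "dbfbabadd"
Checking substrings for palindromes:
  [1:4] "bfb" (len 3) => palindrome
  [3:6] "bab" (len 3) => palindrome
  [4:7] "aba" (len 3) => palindrome
  [7:9] "dd" (len 2) => palindrome
Longest palindromic substring: "bfb" with length 3

3


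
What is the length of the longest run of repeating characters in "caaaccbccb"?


Input: "caaaccbccb"
Scanning for longest run:
  Position 1 ('a'): new char, reset run to 1
  Position 2 ('a'): continues run of 'a', length=2
  Position 3 ('a'): continues run of 'a', length=3
  Position 4 ('c'): new char, reset run to 1
  Position 5 ('c'): continues run of 'c', length=2
  Position 6 ('b'): new char, reset run to 1
  Position 7 ('c'): new char, reset run to 1
  Position 8 ('c'): continues run of 'c', length=2
  Position 9 ('b'): new char, reset run to 1
Longest run: 'a' with length 3

3


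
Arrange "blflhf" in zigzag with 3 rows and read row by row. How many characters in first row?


Zigzag "blflhf" into 3 rows:
Placing characters:
  'b' => row 0
  'l' => row 1
  'f' => row 2
  'l' => row 1
  'h' => row 0
  'f' => row 1
Rows:
  Row 0: "bh"
  Row 1: "llf"
  Row 2: "f"
First row length: 2

2


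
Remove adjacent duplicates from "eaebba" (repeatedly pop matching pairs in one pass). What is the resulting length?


Input: eaebba
Stack-based adjacent duplicate removal:
  Read 'e': push. Stack: e
  Read 'a': push. Stack: ea
  Read 'e': push. Stack: eae
  Read 'b': push. Stack: eaeb
  Read 'b': matches stack top 'b' => pop. Stack: eae
  Read 'a': push. Stack: eaea
Final stack: "eaea" (length 4)

4


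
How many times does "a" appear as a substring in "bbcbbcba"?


Searching for "a" in "bbcbbcba"
Scanning each position:
  Position 0: "b" => no
  Position 1: "b" => no
  Position 2: "c" => no
  Position 3: "b" => no
  Position 4: "b" => no
  Position 5: "c" => no
  Position 6: "b" => no
  Position 7: "a" => MATCH
Total occurrences: 1

1


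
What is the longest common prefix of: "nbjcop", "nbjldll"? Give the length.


Words: nbjcop, nbjldll
  Position 0: all 'n' => match
  Position 1: all 'b' => match
  Position 2: all 'j' => match
  Position 3: ('c', 'l') => mismatch, stop
LCP = "nbj" (length 3)

3


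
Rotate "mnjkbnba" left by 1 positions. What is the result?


Input: "mnjkbnba", rotate left by 1
First 1 characters: "m"
Remaining characters: "njkbnba"
Concatenate remaining + first: "njkbnba" + "m" = "njkbnbam"

njkbnbam


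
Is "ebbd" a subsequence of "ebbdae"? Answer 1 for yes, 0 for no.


Check if "ebbd" is a subsequence of "ebbdae"
Greedy scan:
  Position 0 ('e'): matches sub[0] = 'e'
  Position 1 ('b'): matches sub[1] = 'b'
  Position 2 ('b'): matches sub[2] = 'b'
  Position 3 ('d'): matches sub[3] = 'd'
  Position 4 ('a'): no match needed
  Position 5 ('e'): no match needed
All 4 characters matched => is a subsequence

1


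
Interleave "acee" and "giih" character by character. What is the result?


Interleaving "acee" and "giih":
  Position 0: 'a' from first, 'g' from second => "ag"
  Position 1: 'c' from first, 'i' from second => "ci"
  Position 2: 'e' from first, 'i' from second => "ei"
  Position 3: 'e' from first, 'h' from second => "eh"
Result: agcieieh

agcieieh


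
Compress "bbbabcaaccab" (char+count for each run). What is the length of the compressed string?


Input: bbbabcaaccab
Runs:
  'b' x 3 => "b3"
  'a' x 1 => "a1"
  'b' x 1 => "b1"
  'c' x 1 => "c1"
  'a' x 2 => "a2"
  'c' x 2 => "c2"
  'a' x 1 => "a1"
  'b' x 1 => "b1"
Compressed: "b3a1b1c1a2c2a1b1"
Compressed length: 16

16


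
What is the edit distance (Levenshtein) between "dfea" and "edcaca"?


Computing edit distance: "dfea" -> "edcaca"
DP table:
           e    d    c    a    c    a
      0    1    2    3    4    5    6
  d   1    1    1    2    3    4    5
  f   2    2    2    2    3    4    5
  e   3    2    3    3    3    4    5
  a   4    3    3    4    3    4    4
Edit distance = dp[4][6] = 4

4


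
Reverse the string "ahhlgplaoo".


Input: ahhlgplaoo
Reading characters right to left:
  Position 9: 'o'
  Position 8: 'o'
  Position 7: 'a'
  Position 6: 'l'
  Position 5: 'p'
  Position 4: 'g'
  Position 3: 'l'
  Position 2: 'h'
  Position 1: 'h'
  Position 0: 'a'
Reversed: ooalpglhha

ooalpglhha


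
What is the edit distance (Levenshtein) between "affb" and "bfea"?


Computing edit distance: "affb" -> "bfea"
DP table:
           b    f    e    a
      0    1    2    3    4
  a   1    1    2    3    3
  f   2    2    1    2    3
  f   3    3    2    2    3
  b   4    3    3    3    3
Edit distance = dp[4][4] = 3

3


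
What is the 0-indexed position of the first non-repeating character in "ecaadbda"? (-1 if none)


Input: ecaadbda
Character frequencies:
  'a': 3
  'b': 1
  'c': 1
  'd': 2
  'e': 1
Scanning left to right for freq == 1:
  Position 0 ('e'): unique! => answer = 0

0


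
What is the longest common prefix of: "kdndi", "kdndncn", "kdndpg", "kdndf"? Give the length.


Words: kdndi, kdndncn, kdndpg, kdndf
  Position 0: all 'k' => match
  Position 1: all 'd' => match
  Position 2: all 'n' => match
  Position 3: all 'd' => match
  Position 4: ('i', 'n', 'p', 'f') => mismatch, stop
LCP = "kdnd" (length 4)

4


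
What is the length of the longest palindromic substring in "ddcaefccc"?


Input: "ddcaefccc"
Checking substrings for palindromes:
  [6:9] "ccc" (len 3) => palindrome
  [0:2] "dd" (len 2) => palindrome
  [6:8] "cc" (len 2) => palindrome
  [7:9] "cc" (len 2) => palindrome
Longest palindromic substring: "ccc" with length 3

3


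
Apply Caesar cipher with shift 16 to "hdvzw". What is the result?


Caesar cipher: shift "hdvzw" by 16
  'h' (pos 7) + 16 = pos 23 = 'x'
  'd' (pos 3) + 16 = pos 19 = 't'
  'v' (pos 21) + 16 = pos 11 = 'l'
  'z' (pos 25) + 16 = pos 15 = 'p'
  'w' (pos 22) + 16 = pos 12 = 'm'
Result: xtlpm

xtlpm


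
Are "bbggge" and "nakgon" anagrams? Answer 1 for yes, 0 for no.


Strings: "bbggge", "nakgon"
Sorted first:  bbeggg
Sorted second: agknno
Differ at position 0: 'b' vs 'a' => not anagrams

0


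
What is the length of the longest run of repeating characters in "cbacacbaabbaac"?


Input: "cbacacbaabbaac"
Scanning for longest run:
  Position 1 ('b'): new char, reset run to 1
  Position 2 ('a'): new char, reset run to 1
  Position 3 ('c'): new char, reset run to 1
  Position 4 ('a'): new char, reset run to 1
  Position 5 ('c'): new char, reset run to 1
  Position 6 ('b'): new char, reset run to 1
  Position 7 ('a'): new char, reset run to 1
  Position 8 ('a'): continues run of 'a', length=2
  Position 9 ('b'): new char, reset run to 1
  Position 10 ('b'): continues run of 'b', length=2
  Position 11 ('a'): new char, reset run to 1
  Position 12 ('a'): continues run of 'a', length=2
  Position 13 ('c'): new char, reset run to 1
Longest run: 'a' with length 2

2


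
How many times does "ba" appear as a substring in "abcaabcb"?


Searching for "ba" in "abcaabcb"
Scanning each position:
  Position 0: "ab" => no
  Position 1: "bc" => no
  Position 2: "ca" => no
  Position 3: "aa" => no
  Position 4: "ab" => no
  Position 5: "bc" => no
  Position 6: "cb" => no
Total occurrences: 0

0


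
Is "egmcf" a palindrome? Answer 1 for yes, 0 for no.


Input: egmcf
Reversed: fcmge
  Compare pos 0 ('e') with pos 4 ('f'): MISMATCH
  Compare pos 1 ('g') with pos 3 ('c'): MISMATCH
Result: not a palindrome

0


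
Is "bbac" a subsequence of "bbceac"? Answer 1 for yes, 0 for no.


Check if "bbac" is a subsequence of "bbceac"
Greedy scan:
  Position 0 ('b'): matches sub[0] = 'b'
  Position 1 ('b'): matches sub[1] = 'b'
  Position 2 ('c'): no match needed
  Position 3 ('e'): no match needed
  Position 4 ('a'): matches sub[2] = 'a'
  Position 5 ('c'): matches sub[3] = 'c'
All 4 characters matched => is a subsequence

1


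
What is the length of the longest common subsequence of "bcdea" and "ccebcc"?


LCS of "bcdea" and "ccebcc"
DP table:
           c    c    e    b    c    c
      0    0    0    0    0    0    0
  b   0    0    0    0    1    1    1
  c   0    1    1    1    1    2    2
  d   0    1    1    1    1    2    2
  e   0    1    1    2    2    2    2
  a   0    1    1    2    2    2    2
LCS length = dp[5][6] = 2

2


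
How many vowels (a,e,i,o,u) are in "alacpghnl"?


Input: alacpghnl
Checking each character:
  'a' at position 0: vowel (running total: 1)
  'l' at position 1: consonant
  'a' at position 2: vowel (running total: 2)
  'c' at position 3: consonant
  'p' at position 4: consonant
  'g' at position 5: consonant
  'h' at position 6: consonant
  'n' at position 7: consonant
  'l' at position 8: consonant
Total vowels: 2

2


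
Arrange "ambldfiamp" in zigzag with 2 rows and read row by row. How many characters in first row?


Zigzag "ambldfiamp" into 2 rows:
Placing characters:
  'a' => row 0
  'm' => row 1
  'b' => row 0
  'l' => row 1
  'd' => row 0
  'f' => row 1
  'i' => row 0
  'a' => row 1
  'm' => row 0
  'p' => row 1
Rows:
  Row 0: "abdim"
  Row 1: "mlfap"
First row length: 5

5


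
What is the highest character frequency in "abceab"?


Input: abceab
Character counts:
  'a': 2
  'b': 2
  'c': 1
  'e': 1
Maximum frequency: 2

2


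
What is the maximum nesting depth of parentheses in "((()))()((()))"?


Input: "((()))()((()))"
Tracking depth:
  Position 0 '(': depth becomes 1
  Position 1 '(': depth becomes 2
  Position 2 '(': depth becomes 3
  Position 3 ')': depth becomes 2
  Position 4 ')': depth becomes 1
  Position 5 ')': depth becomes 0
  Position 6 '(': depth becomes 1
  Position 7 ')': depth becomes 0
  Position 8 '(': depth becomes 1
  Position 9 '(': depth becomes 2
  Position 10 '(': depth becomes 3
  Position 11 ')': depth becomes 2
  Position 12 ')': depth becomes 1
  Position 13 ')': depth becomes 0
Maximum depth reached: 3

3


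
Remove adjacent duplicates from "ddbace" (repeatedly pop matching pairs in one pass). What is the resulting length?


Input: ddbace
Stack-based adjacent duplicate removal:
  Read 'd': push. Stack: d
  Read 'd': matches stack top 'd' => pop. Stack: (empty)
  Read 'b': push. Stack: b
  Read 'a': push. Stack: ba
  Read 'c': push. Stack: bac
  Read 'e': push. Stack: bace
Final stack: "bace" (length 4)

4


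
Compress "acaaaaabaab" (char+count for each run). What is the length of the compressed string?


Input: acaaaaabaab
Runs:
  'a' x 1 => "a1"
  'c' x 1 => "c1"
  'a' x 5 => "a5"
  'b' x 1 => "b1"
  'a' x 2 => "a2"
  'b' x 1 => "b1"
Compressed: "a1c1a5b1a2b1"
Compressed length: 12

12


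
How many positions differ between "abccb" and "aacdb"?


Comparing "abccb" and "aacdb" position by position:
  Position 0: 'a' vs 'a' => same
  Position 1: 'b' vs 'a' => DIFFER
  Position 2: 'c' vs 'c' => same
  Position 3: 'c' vs 'd' => DIFFER
  Position 4: 'b' vs 'b' => same
Positions that differ: 2

2


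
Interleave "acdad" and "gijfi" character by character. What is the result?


Interleaving "acdad" and "gijfi":
  Position 0: 'a' from first, 'g' from second => "ag"
  Position 1: 'c' from first, 'i' from second => "ci"
  Position 2: 'd' from first, 'j' from second => "dj"
  Position 3: 'a' from first, 'f' from second => "af"
  Position 4: 'd' from first, 'i' from second => "di"
Result: agcidjafdi

agcidjafdi


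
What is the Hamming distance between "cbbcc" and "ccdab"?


Comparing "cbbcc" and "ccdab" position by position:
  Position 0: 'c' vs 'c' => same
  Position 1: 'b' vs 'c' => differ
  Position 2: 'b' vs 'd' => differ
  Position 3: 'c' vs 'a' => differ
  Position 4: 'c' vs 'b' => differ
Total differences (Hamming distance): 4

4


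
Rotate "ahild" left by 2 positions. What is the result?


Input: "ahild", rotate left by 2
First 2 characters: "ah"
Remaining characters: "ild"
Concatenate remaining + first: "ild" + "ah" = "ildah"

ildah


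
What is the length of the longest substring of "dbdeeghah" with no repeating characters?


Input: "dbdeeghah"
Sliding window (track last position of each char):
  Position 0 ('d'): window [0,0] length 1 -- new best
  Position 1 ('b'): window [0,1] length 2 -- new best
  Position 2 ('d'): repeat (last at 0), move window start to 1
  Position 2 ('d'): window [1,2] length 2
  Position 3 ('e'): window [1,3] length 3 -- new best
  Position 4 ('e'): repeat (last at 3), move window start to 4
  Position 4 ('e'): window [4,4] length 1
  Position 5 ('g'): window [4,5] length 2
  Position 6 ('h'): window [4,6] length 3
  Position 7 ('a'): window [4,7] length 4 -- new best
  Position 8 ('h'): repeat (last at 6), move window start to 7
  Position 8 ('h'): window [7,8] length 2
Longest substring with no repeats: "egha" with length 4

4


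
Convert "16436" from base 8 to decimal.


Input: "16436" in base 8
Positional expansion:
  Digit '1' (value 1) x 8^4 = 4096
  Digit '6' (value 6) x 8^3 = 3072
  Digit '4' (value 4) x 8^2 = 256
  Digit '3' (value 3) x 8^1 = 24
  Digit '6' (value 6) x 8^0 = 6
Sum = 7454

7454


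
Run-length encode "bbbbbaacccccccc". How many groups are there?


Input: bbbbbaacccccccc
Scanning for consecutive runs:
  Group 1: 'b' x 5 (positions 0-4)
  Group 2: 'a' x 2 (positions 5-6)
  Group 3: 'c' x 8 (positions 7-14)
Total groups: 3

3


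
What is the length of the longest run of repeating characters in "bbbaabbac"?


Input: "bbbaabbac"
Scanning for longest run:
  Position 1 ('b'): continues run of 'b', length=2
  Position 2 ('b'): continues run of 'b', length=3
  Position 3 ('a'): new char, reset run to 1
  Position 4 ('a'): continues run of 'a', length=2
  Position 5 ('b'): new char, reset run to 1
  Position 6 ('b'): continues run of 'b', length=2
  Position 7 ('a'): new char, reset run to 1
  Position 8 ('c'): new char, reset run to 1
Longest run: 'b' with length 3

3


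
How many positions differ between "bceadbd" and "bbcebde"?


Comparing "bceadbd" and "bbcebde" position by position:
  Position 0: 'b' vs 'b' => same
  Position 1: 'c' vs 'b' => DIFFER
  Position 2: 'e' vs 'c' => DIFFER
  Position 3: 'a' vs 'e' => DIFFER
  Position 4: 'd' vs 'b' => DIFFER
  Position 5: 'b' vs 'd' => DIFFER
  Position 6: 'd' vs 'e' => DIFFER
Positions that differ: 6

6


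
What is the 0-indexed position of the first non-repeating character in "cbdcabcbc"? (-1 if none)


Input: cbdcabcbc
Character frequencies:
  'a': 1
  'b': 3
  'c': 4
  'd': 1
Scanning left to right for freq == 1:
  Position 0 ('c'): freq=4, skip
  Position 1 ('b'): freq=3, skip
  Position 2 ('d'): unique! => answer = 2

2


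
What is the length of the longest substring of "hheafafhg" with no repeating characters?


Input: "hheafafhg"
Sliding window (track last position of each char):
  Position 0 ('h'): window [0,0] length 1 -- new best
  Position 1 ('h'): repeat (last at 0), move window start to 1
  Position 1 ('h'): window [1,1] length 1
  Position 2 ('e'): window [1,2] length 2 -- new best
  Position 3 ('a'): window [1,3] length 3 -- new best
  Position 4 ('f'): window [1,4] length 4 -- new best
  Position 5 ('a'): repeat (last at 3), move window start to 4
  Position 5 ('a'): window [4,5] length 2
  Position 6 ('f'): repeat (last at 4), move window start to 5
  Position 6 ('f'): window [5,6] length 2
  Position 7 ('h'): window [5,7] length 3
  Position 8 ('g'): window [5,8] length 4
Longest substring with no repeats: "heaf" with length 4

4


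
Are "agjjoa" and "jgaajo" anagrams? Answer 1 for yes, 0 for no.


Strings: "agjjoa", "jgaajo"
Sorted first:  aagjjo
Sorted second: aagjjo
Sorted forms match => anagrams

1


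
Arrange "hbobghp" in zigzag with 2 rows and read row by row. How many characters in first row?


Zigzag "hbobghp" into 2 rows:
Placing characters:
  'h' => row 0
  'b' => row 1
  'o' => row 0
  'b' => row 1
  'g' => row 0
  'h' => row 1
  'p' => row 0
Rows:
  Row 0: "hogp"
  Row 1: "bbh"
First row length: 4

4


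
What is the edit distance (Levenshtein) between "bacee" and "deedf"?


Computing edit distance: "bacee" -> "deedf"
DP table:
           d    e    e    d    f
      0    1    2    3    4    5
  b   1    1    2    3    4    5
  a   2    2    2    3    4    5
  c   3    3    3    3    4    5
  e   4    4    3    3    4    5
  e   5    5    4    3    4    5
Edit distance = dp[5][5] = 5

5


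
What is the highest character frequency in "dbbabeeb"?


Input: dbbabeeb
Character counts:
  'a': 1
  'b': 4
  'd': 1
  'e': 2
Maximum frequency: 4

4


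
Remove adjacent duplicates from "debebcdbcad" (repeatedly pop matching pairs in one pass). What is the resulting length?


Input: debebcdbcad
Stack-based adjacent duplicate removal:
  Read 'd': push. Stack: d
  Read 'e': push. Stack: de
  Read 'b': push. Stack: deb
  Read 'e': push. Stack: debe
  Read 'b': push. Stack: debeb
  Read 'c': push. Stack: debebc
  Read 'd': push. Stack: debebcd
  Read 'b': push. Stack: debebcdb
  Read 'c': push. Stack: debebcdbc
  Read 'a': push. Stack: debebcdbca
  Read 'd': push. Stack: debebcdbcad
Final stack: "debebcdbcad" (length 11)

11


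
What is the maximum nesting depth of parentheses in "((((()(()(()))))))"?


Input: "((((()(()(()))))))"
Tracking depth:
  Position 0 '(': depth becomes 1
  Position 1 '(': depth becomes 2
  Position 2 '(': depth becomes 3
  Position 3 '(': depth becomes 4
  Position 4 '(': depth becomes 5
  Position 5 ')': depth becomes 4
  Position 6 '(': depth becomes 5
  Position 7 '(': depth becomes 6
  Position 8 ')': depth becomes 5
  Position 9 '(': depth becomes 6
  Position 10 '(': depth becomes 7
  Position 11 ')': depth becomes 6
  Position 12 ')': depth becomes 5
  Position 13 ')': depth becomes 4
  Position 14 ')': depth becomes 3
  Position 15 ')': depth becomes 2
  Position 16 ')': depth becomes 1
  Position 17 ')': depth becomes 0
Maximum depth reached: 7

7


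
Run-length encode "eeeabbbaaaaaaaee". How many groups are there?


Input: eeeabbbaaaaaaaee
Scanning for consecutive runs:
  Group 1: 'e' x 3 (positions 0-2)
  Group 2: 'a' x 1 (positions 3-3)
  Group 3: 'b' x 3 (positions 4-6)
  Group 4: 'a' x 7 (positions 7-13)
  Group 5: 'e' x 2 (positions 14-15)
Total groups: 5

5


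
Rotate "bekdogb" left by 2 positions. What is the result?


Input: "bekdogb", rotate left by 2
First 2 characters: "be"
Remaining characters: "kdogb"
Concatenate remaining + first: "kdogb" + "be" = "kdogbbe"

kdogbbe


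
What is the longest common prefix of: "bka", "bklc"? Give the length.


Words: bka, bklc
  Position 0: all 'b' => match
  Position 1: all 'k' => match
  Position 2: ('a', 'l') => mismatch, stop
LCP = "bk" (length 2)

2


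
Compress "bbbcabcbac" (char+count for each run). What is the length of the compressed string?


Input: bbbcabcbac
Runs:
  'b' x 3 => "b3"
  'c' x 1 => "c1"
  'a' x 1 => "a1"
  'b' x 1 => "b1"
  'c' x 1 => "c1"
  'b' x 1 => "b1"
  'a' x 1 => "a1"
  'c' x 1 => "c1"
Compressed: "b3c1a1b1c1b1a1c1"
Compressed length: 16

16


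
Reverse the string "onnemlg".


Input: onnemlg
Reading characters right to left:
  Position 6: 'g'
  Position 5: 'l'
  Position 4: 'm'
  Position 3: 'e'
  Position 2: 'n'
  Position 1: 'n'
  Position 0: 'o'
Reversed: glmenno

glmenno


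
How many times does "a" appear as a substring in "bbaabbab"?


Searching for "a" in "bbaabbab"
Scanning each position:
  Position 0: "b" => no
  Position 1: "b" => no
  Position 2: "a" => MATCH
  Position 3: "a" => MATCH
  Position 4: "b" => no
  Position 5: "b" => no
  Position 6: "a" => MATCH
  Position 7: "b" => no
Total occurrences: 3

3


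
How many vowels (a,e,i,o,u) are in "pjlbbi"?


Input: pjlbbi
Checking each character:
  'p' at position 0: consonant
  'j' at position 1: consonant
  'l' at position 2: consonant
  'b' at position 3: consonant
  'b' at position 4: consonant
  'i' at position 5: vowel (running total: 1)
Total vowels: 1

1


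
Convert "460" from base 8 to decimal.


Input: "460" in base 8
Positional expansion:
  Digit '4' (value 4) x 8^2 = 256
  Digit '6' (value 6) x 8^1 = 48
  Digit '0' (value 0) x 8^0 = 0
Sum = 304

304


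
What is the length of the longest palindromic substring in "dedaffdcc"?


Input: "dedaffdcc"
Checking substrings for palindromes:
  [0:3] "ded" (len 3) => palindrome
  [4:6] "ff" (len 2) => palindrome
  [7:9] "cc" (len 2) => palindrome
Longest palindromic substring: "ded" with length 3

3


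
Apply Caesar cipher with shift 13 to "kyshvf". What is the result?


Caesar cipher: shift "kyshvf" by 13
  'k' (pos 10) + 13 = pos 23 = 'x'
  'y' (pos 24) + 13 = pos 11 = 'l'
  's' (pos 18) + 13 = pos 5 = 'f'
  'h' (pos 7) + 13 = pos 20 = 'u'
  'v' (pos 21) + 13 = pos 8 = 'i'
  'f' (pos 5) + 13 = pos 18 = 's'
Result: xlfuis

xlfuis


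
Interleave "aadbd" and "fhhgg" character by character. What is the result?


Interleaving "aadbd" and "fhhgg":
  Position 0: 'a' from first, 'f' from second => "af"
  Position 1: 'a' from first, 'h' from second => "ah"
  Position 2: 'd' from first, 'h' from second => "dh"
  Position 3: 'b' from first, 'g' from second => "bg"
  Position 4: 'd' from first, 'g' from second => "dg"
Result: afahdhbgdg

afahdhbgdg


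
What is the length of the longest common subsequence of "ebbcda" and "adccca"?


LCS of "ebbcda" and "adccca"
DP table:
           a    d    c    c    c    a
      0    0    0    0    0    0    0
  e   0    0    0    0    0    0    0
  b   0    0    0    0    0    0    0
  b   0    0    0    0    0    0    0
  c   0    0    0    1    1    1    1
  d   0    0    1    1    1    1    1
  a   0    1    1    1    1    1    2
LCS length = dp[6][6] = 2

2


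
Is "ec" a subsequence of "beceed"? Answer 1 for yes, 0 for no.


Check if "ec" is a subsequence of "beceed"
Greedy scan:
  Position 0 ('b'): no match needed
  Position 1 ('e'): matches sub[0] = 'e'
  Position 2 ('c'): matches sub[1] = 'c'
  Position 3 ('e'): no match needed
  Position 4 ('e'): no match needed
  Position 5 ('d'): no match needed
All 2 characters matched => is a subsequence

1


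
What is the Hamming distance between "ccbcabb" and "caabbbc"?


Comparing "ccbcabb" and "caabbbc" position by position:
  Position 0: 'c' vs 'c' => same
  Position 1: 'c' vs 'a' => differ
  Position 2: 'b' vs 'a' => differ
  Position 3: 'c' vs 'b' => differ
  Position 4: 'a' vs 'b' => differ
  Position 5: 'b' vs 'b' => same
  Position 6: 'b' vs 'c' => differ
Total differences (Hamming distance): 5

5


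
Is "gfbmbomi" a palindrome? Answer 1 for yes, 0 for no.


Input: gfbmbomi
Reversed: imobmbfg
  Compare pos 0 ('g') with pos 7 ('i'): MISMATCH
  Compare pos 1 ('f') with pos 6 ('m'): MISMATCH
  Compare pos 2 ('b') with pos 5 ('o'): MISMATCH
  Compare pos 3 ('m') with pos 4 ('b'): MISMATCH
Result: not a palindrome

0


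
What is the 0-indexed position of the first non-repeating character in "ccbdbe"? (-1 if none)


Input: ccbdbe
Character frequencies:
  'b': 2
  'c': 2
  'd': 1
  'e': 1
Scanning left to right for freq == 1:
  Position 0 ('c'): freq=2, skip
  Position 1 ('c'): freq=2, skip
  Position 2 ('b'): freq=2, skip
  Position 3 ('d'): unique! => answer = 3

3


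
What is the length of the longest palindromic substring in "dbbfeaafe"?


Input: "dbbfeaafe"
Checking substrings for palindromes:
  [1:3] "bb" (len 2) => palindrome
  [5:7] "aa" (len 2) => palindrome
Longest palindromic substring: "bb" with length 2

2


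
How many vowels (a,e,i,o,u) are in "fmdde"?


Input: fmdde
Checking each character:
  'f' at position 0: consonant
  'm' at position 1: consonant
  'd' at position 2: consonant
  'd' at position 3: consonant
  'e' at position 4: vowel (running total: 1)
Total vowels: 1

1


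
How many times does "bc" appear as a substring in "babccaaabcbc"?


Searching for "bc" in "babccaaabcbc"
Scanning each position:
  Position 0: "ba" => no
  Position 1: "ab" => no
  Position 2: "bc" => MATCH
  Position 3: "cc" => no
  Position 4: "ca" => no
  Position 5: "aa" => no
  Position 6: "aa" => no
  Position 7: "ab" => no
  Position 8: "bc" => MATCH
  Position 9: "cb" => no
  Position 10: "bc" => MATCH
Total occurrences: 3

3


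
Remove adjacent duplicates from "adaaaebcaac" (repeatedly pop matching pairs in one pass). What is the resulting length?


Input: adaaaebcaac
Stack-based adjacent duplicate removal:
  Read 'a': push. Stack: a
  Read 'd': push. Stack: ad
  Read 'a': push. Stack: ada
  Read 'a': matches stack top 'a' => pop. Stack: ad
  Read 'a': push. Stack: ada
  Read 'e': push. Stack: adae
  Read 'b': push. Stack: adaeb
  Read 'c': push. Stack: adaebc
  Read 'a': push. Stack: adaebca
  Read 'a': matches stack top 'a' => pop. Stack: adaebc
  Read 'c': matches stack top 'c' => pop. Stack: adaeb
Final stack: "adaeb" (length 5)

5


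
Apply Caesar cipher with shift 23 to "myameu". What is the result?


Caesar cipher: shift "myameu" by 23
  'm' (pos 12) + 23 = pos 9 = 'j'
  'y' (pos 24) + 23 = pos 21 = 'v'
  'a' (pos 0) + 23 = pos 23 = 'x'
  'm' (pos 12) + 23 = pos 9 = 'j'
  'e' (pos 4) + 23 = pos 1 = 'b'
  'u' (pos 20) + 23 = pos 17 = 'r'
Result: jvxjbr

jvxjbr


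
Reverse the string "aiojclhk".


Input: aiojclhk
Reading characters right to left:
  Position 7: 'k'
  Position 6: 'h'
  Position 5: 'l'
  Position 4: 'c'
  Position 3: 'j'
  Position 2: 'o'
  Position 1: 'i'
  Position 0: 'a'
Reversed: khlcjoia

khlcjoia


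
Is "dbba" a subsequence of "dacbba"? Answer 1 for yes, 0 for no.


Check if "dbba" is a subsequence of "dacbba"
Greedy scan:
  Position 0 ('d'): matches sub[0] = 'd'
  Position 1 ('a'): no match needed
  Position 2 ('c'): no match needed
  Position 3 ('b'): matches sub[1] = 'b'
  Position 4 ('b'): matches sub[2] = 'b'
  Position 5 ('a'): matches sub[3] = 'a'
All 4 characters matched => is a subsequence

1


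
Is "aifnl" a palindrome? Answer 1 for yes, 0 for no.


Input: aifnl
Reversed: lnfia
  Compare pos 0 ('a') with pos 4 ('l'): MISMATCH
  Compare pos 1 ('i') with pos 3 ('n'): MISMATCH
Result: not a palindrome

0


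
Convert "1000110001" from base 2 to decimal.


Input: "1000110001" in base 2
Positional expansion:
  Digit '1' (value 1) x 2^9 = 512
  Digit '0' (value 0) x 2^8 = 0
  Digit '0' (value 0) x 2^7 = 0
  Digit '0' (value 0) x 2^6 = 0
  Digit '1' (value 1) x 2^5 = 32
  Digit '1' (value 1) x 2^4 = 16
  Digit '0' (value 0) x 2^3 = 0
  Digit '0' (value 0) x 2^2 = 0
  Digit '0' (value 0) x 2^1 = 0
  Digit '1' (value 1) x 2^0 = 1
Sum = 561

561


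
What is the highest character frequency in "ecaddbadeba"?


Input: ecaddbadeba
Character counts:
  'a': 3
  'b': 2
  'c': 1
  'd': 3
  'e': 2
Maximum frequency: 3

3


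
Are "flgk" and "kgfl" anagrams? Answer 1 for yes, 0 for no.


Strings: "flgk", "kgfl"
Sorted first:  fgkl
Sorted second: fgkl
Sorted forms match => anagrams

1


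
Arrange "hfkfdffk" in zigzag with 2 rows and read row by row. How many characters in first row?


Zigzag "hfkfdffk" into 2 rows:
Placing characters:
  'h' => row 0
  'f' => row 1
  'k' => row 0
  'f' => row 1
  'd' => row 0
  'f' => row 1
  'f' => row 0
  'k' => row 1
Rows:
  Row 0: "hkdf"
  Row 1: "fffk"
First row length: 4

4


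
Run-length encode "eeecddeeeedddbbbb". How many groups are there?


Input: eeecddeeeedddbbbb
Scanning for consecutive runs:
  Group 1: 'e' x 3 (positions 0-2)
  Group 2: 'c' x 1 (positions 3-3)
  Group 3: 'd' x 2 (positions 4-5)
  Group 4: 'e' x 4 (positions 6-9)
  Group 5: 'd' x 3 (positions 10-12)
  Group 6: 'b' x 4 (positions 13-16)
Total groups: 6

6


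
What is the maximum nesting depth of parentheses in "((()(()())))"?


Input: "((()(()())))"
Tracking depth:
  Position 0 '(': depth becomes 1
  Position 1 '(': depth becomes 2
  Position 2 '(': depth becomes 3
  Position 3 ')': depth becomes 2
  Position 4 '(': depth becomes 3
  Position 5 '(': depth becomes 4
  Position 6 ')': depth becomes 3
  Position 7 '(': depth becomes 4
  Position 8 ')': depth becomes 3
  Position 9 ')': depth becomes 2
  Position 10 ')': depth becomes 1
  Position 11 ')': depth becomes 0
Maximum depth reached: 4

4


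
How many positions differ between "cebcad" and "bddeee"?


Comparing "cebcad" and "bddeee" position by position:
  Position 0: 'c' vs 'b' => DIFFER
  Position 1: 'e' vs 'd' => DIFFER
  Position 2: 'b' vs 'd' => DIFFER
  Position 3: 'c' vs 'e' => DIFFER
  Position 4: 'a' vs 'e' => DIFFER
  Position 5: 'd' vs 'e' => DIFFER
Positions that differ: 6

6


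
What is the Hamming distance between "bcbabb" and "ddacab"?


Comparing "bcbabb" and "ddacab" position by position:
  Position 0: 'b' vs 'd' => differ
  Position 1: 'c' vs 'd' => differ
  Position 2: 'b' vs 'a' => differ
  Position 3: 'a' vs 'c' => differ
  Position 4: 'b' vs 'a' => differ
  Position 5: 'b' vs 'b' => same
Total differences (Hamming distance): 5

5


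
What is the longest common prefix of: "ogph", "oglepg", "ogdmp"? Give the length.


Words: ogph, oglepg, ogdmp
  Position 0: all 'o' => match
  Position 1: all 'g' => match
  Position 2: ('p', 'l', 'd') => mismatch, stop
LCP = "og" (length 2)

2


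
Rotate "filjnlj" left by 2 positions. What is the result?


Input: "filjnlj", rotate left by 2
First 2 characters: "fi"
Remaining characters: "ljnlj"
Concatenate remaining + first: "ljnlj" + "fi" = "ljnljfi"

ljnljfi


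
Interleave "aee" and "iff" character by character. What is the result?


Interleaving "aee" and "iff":
  Position 0: 'a' from first, 'i' from second => "ai"
  Position 1: 'e' from first, 'f' from second => "ef"
  Position 2: 'e' from first, 'f' from second => "ef"
Result: aiefef

aiefef


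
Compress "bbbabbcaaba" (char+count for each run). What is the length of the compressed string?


Input: bbbabbcaaba
Runs:
  'b' x 3 => "b3"
  'a' x 1 => "a1"
  'b' x 2 => "b2"
  'c' x 1 => "c1"
  'a' x 2 => "a2"
  'b' x 1 => "b1"
  'a' x 1 => "a1"
Compressed: "b3a1b2c1a2b1a1"
Compressed length: 14

14


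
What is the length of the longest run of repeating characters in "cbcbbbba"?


Input: "cbcbbbba"
Scanning for longest run:
  Position 1 ('b'): new char, reset run to 1
  Position 2 ('c'): new char, reset run to 1
  Position 3 ('b'): new char, reset run to 1
  Position 4 ('b'): continues run of 'b', length=2
  Position 5 ('b'): continues run of 'b', length=3
  Position 6 ('b'): continues run of 'b', length=4
  Position 7 ('a'): new char, reset run to 1
Longest run: 'b' with length 4

4


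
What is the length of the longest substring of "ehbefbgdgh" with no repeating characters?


Input: "ehbefbgdgh"
Sliding window (track last position of each char):
  Position 0 ('e'): window [0,0] length 1 -- new best
  Position 1 ('h'): window [0,1] length 2 -- new best
  Position 2 ('b'): window [0,2] length 3 -- new best
  Position 3 ('e'): repeat (last at 0), move window start to 1
  Position 3 ('e'): window [1,3] length 3
  Position 4 ('f'): window [1,4] length 4 -- new best
  Position 5 ('b'): repeat (last at 2), move window start to 3
  Position 5 ('b'): window [3,5] length 3
  Position 6 ('g'): window [3,6] length 4
  Position 7 ('d'): window [3,7] length 5 -- new best
  Position 8 ('g'): repeat (last at 6), move window start to 7
  Position 8 ('g'): window [7,8] length 2
  Position 9 ('h'): window [7,9] length 3
Longest substring with no repeats: "efbgd" with length 5

5


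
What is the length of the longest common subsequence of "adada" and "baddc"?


LCS of "adada" and "baddc"
DP table:
           b    a    d    d    c
      0    0    0    0    0    0
  a   0    0    1    1    1    1
  d   0    0    1    2    2    2
  a   0    0    1    2    2    2
  d   0    0    1    2    3    3
  a   0    0    1    2    3    3
LCS length = dp[5][5] = 3

3


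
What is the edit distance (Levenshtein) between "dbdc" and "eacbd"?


Computing edit distance: "dbdc" -> "eacbd"
DP table:
           e    a    c    b    d
      0    1    2    3    4    5
  d   1    1    2    3    4    4
  b   2    2    2    3    3    4
  d   3    3    3    3    4    3
  c   4    4    4    3    4    4
Edit distance = dp[4][5] = 4

4


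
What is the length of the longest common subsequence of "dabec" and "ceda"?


LCS of "dabec" and "ceda"
DP table:
           c    e    d    a
      0    0    0    0    0
  d   0    0    0    1    1
  a   0    0    0    1    2
  b   0    0    0    1    2
  e   0    0    1    1    2
  c   0    1    1    1    2
LCS length = dp[5][4] = 2

2


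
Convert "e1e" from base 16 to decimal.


Input: "e1e" in base 16
Positional expansion:
  Digit 'e' (value 14) x 16^2 = 3584
  Digit '1' (value 1) x 16^1 = 16
  Digit 'e' (value 14) x 16^0 = 14
Sum = 3614

3614


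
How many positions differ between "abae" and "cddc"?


Comparing "abae" and "cddc" position by position:
  Position 0: 'a' vs 'c' => DIFFER
  Position 1: 'b' vs 'd' => DIFFER
  Position 2: 'a' vs 'd' => DIFFER
  Position 3: 'e' vs 'c' => DIFFER
Positions that differ: 4

4


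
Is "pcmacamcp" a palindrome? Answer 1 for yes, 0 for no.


Input: pcmacamcp
Reversed: pcmacamcp
  Compare pos 0 ('p') with pos 8 ('p'): match
  Compare pos 1 ('c') with pos 7 ('c'): match
  Compare pos 2 ('m') with pos 6 ('m'): match
  Compare pos 3 ('a') with pos 5 ('a'): match
Result: palindrome

1


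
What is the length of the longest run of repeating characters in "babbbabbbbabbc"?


Input: "babbbabbbbabbc"
Scanning for longest run:
  Position 1 ('a'): new char, reset run to 1
  Position 2 ('b'): new char, reset run to 1
  Position 3 ('b'): continues run of 'b', length=2
  Position 4 ('b'): continues run of 'b', length=3
  Position 5 ('a'): new char, reset run to 1
  Position 6 ('b'): new char, reset run to 1
  Position 7 ('b'): continues run of 'b', length=2
  Position 8 ('b'): continues run of 'b', length=3
  Position 9 ('b'): continues run of 'b', length=4
  Position 10 ('a'): new char, reset run to 1
  Position 11 ('b'): new char, reset run to 1
  Position 12 ('b'): continues run of 'b', length=2
  Position 13 ('c'): new char, reset run to 1
Longest run: 'b' with length 4

4


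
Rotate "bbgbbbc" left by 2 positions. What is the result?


Input: "bbgbbbc", rotate left by 2
First 2 characters: "bb"
Remaining characters: "gbbbc"
Concatenate remaining + first: "gbbbc" + "bb" = "gbbbcbb"

gbbbcbb


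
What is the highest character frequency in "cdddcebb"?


Input: cdddcebb
Character counts:
  'b': 2
  'c': 2
  'd': 3
  'e': 1
Maximum frequency: 3

3


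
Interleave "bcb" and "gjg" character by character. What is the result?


Interleaving "bcb" and "gjg":
  Position 0: 'b' from first, 'g' from second => "bg"
  Position 1: 'c' from first, 'j' from second => "cj"
  Position 2: 'b' from first, 'g' from second => "bg"
Result: bgcjbg

bgcjbg


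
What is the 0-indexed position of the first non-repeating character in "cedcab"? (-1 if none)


Input: cedcab
Character frequencies:
  'a': 1
  'b': 1
  'c': 2
  'd': 1
  'e': 1
Scanning left to right for freq == 1:
  Position 0 ('c'): freq=2, skip
  Position 1 ('e'): unique! => answer = 1

1
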